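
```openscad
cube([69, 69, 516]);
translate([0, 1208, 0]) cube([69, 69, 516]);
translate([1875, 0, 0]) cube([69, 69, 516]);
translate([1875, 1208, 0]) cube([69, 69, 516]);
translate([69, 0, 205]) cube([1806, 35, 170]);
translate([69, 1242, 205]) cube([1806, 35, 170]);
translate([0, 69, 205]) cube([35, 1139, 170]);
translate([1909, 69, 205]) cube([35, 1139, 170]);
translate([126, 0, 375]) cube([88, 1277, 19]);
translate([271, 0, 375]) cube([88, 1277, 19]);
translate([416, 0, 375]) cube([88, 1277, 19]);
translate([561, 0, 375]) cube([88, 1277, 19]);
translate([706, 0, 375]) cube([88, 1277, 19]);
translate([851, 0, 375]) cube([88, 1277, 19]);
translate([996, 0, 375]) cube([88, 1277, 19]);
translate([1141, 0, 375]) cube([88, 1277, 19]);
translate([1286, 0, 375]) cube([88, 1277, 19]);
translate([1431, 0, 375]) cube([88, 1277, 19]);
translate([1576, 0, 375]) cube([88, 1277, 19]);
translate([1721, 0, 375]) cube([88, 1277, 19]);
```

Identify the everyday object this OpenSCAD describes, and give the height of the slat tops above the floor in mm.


A bed frame. The slat-top height is 394 mm.

Four posts, four rails, and a row of slats — a bed frame. Slats sit on the rails at z = 205 + 170 = 375; with slat thickness 19, the top is 394 mm.


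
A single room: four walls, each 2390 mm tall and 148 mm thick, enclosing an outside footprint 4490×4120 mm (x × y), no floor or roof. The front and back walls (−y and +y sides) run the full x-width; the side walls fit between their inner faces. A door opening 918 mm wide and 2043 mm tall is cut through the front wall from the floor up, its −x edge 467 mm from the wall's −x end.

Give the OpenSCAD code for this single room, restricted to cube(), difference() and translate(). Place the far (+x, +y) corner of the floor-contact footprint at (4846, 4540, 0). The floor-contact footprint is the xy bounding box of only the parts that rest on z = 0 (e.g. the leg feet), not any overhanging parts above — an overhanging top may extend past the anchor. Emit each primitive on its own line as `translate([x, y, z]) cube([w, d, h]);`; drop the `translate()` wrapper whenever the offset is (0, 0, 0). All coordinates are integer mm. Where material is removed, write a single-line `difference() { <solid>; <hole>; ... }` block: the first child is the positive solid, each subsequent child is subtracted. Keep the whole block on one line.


difference() { translate([356, 420, 0]) cube([4490, 148, 2390]); translate([823, 420, 0]) cube([918, 148, 2043]); }
translate([356, 4392, 0]) cube([4490, 148, 2390]);
translate([356, 568, 0]) cube([148, 3824, 2390]);
translate([4698, 568, 0]) cube([148, 3824, 2390]);


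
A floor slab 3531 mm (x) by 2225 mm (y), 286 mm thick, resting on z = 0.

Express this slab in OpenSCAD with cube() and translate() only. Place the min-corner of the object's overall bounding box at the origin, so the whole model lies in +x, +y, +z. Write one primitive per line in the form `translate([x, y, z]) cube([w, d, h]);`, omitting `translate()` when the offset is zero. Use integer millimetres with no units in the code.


cube([3531, 2225, 286]);


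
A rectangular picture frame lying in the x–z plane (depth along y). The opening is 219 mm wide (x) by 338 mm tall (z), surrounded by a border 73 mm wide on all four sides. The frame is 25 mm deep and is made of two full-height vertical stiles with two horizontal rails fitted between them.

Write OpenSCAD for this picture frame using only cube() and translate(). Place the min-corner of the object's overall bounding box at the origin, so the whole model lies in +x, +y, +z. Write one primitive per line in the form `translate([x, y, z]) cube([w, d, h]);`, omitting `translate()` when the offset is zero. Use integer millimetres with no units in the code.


cube([73, 25, 484]);
translate([292, 0, 0]) cube([73, 25, 484]);
translate([73, 0, 0]) cube([219, 25, 73]);
translate([73, 0, 411]) cube([219, 25, 73]);


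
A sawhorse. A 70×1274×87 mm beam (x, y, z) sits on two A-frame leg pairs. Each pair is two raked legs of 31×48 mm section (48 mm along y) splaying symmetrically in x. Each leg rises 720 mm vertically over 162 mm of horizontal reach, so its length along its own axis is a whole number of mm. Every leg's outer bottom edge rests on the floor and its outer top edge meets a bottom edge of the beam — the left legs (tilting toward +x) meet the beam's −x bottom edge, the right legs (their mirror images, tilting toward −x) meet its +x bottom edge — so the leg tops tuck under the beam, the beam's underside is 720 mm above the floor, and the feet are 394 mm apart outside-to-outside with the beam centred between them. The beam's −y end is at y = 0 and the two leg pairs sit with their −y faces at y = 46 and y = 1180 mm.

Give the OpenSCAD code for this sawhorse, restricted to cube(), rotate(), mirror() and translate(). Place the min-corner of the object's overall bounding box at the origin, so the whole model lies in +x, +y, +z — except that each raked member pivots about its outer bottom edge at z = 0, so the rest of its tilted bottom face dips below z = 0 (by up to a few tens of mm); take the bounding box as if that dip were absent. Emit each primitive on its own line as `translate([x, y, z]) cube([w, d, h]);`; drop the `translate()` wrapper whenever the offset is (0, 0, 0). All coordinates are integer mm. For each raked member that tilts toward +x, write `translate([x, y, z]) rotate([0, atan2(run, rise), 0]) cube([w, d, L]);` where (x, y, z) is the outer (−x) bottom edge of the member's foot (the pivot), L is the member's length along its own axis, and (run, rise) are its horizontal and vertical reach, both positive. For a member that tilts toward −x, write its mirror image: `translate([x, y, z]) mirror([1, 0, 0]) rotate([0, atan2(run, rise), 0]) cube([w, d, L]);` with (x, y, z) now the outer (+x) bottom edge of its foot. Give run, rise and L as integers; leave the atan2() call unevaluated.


translate([162, 0, 720]) cube([70, 1274, 87]);
translate([0, 46, 0]) rotate([0, atan2(162, 720), 0]) cube([31, 48, 738]);
translate([394, 46, 0]) mirror([1, 0, 0]) rotate([0, atan2(162, 720), 0]) cube([31, 48, 738]);
translate([0, 1180, 0]) rotate([0, atan2(162, 720), 0]) cube([31, 48, 738]);
translate([394, 1180, 0]) mirror([1, 0, 0]) rotate([0, atan2(162, 720), 0]) cube([31, 48, 738]);


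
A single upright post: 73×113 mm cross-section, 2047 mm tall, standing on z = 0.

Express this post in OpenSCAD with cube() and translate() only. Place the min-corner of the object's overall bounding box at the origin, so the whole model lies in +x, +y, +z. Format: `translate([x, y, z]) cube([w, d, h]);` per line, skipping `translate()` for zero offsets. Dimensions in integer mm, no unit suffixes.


cube([73, 113, 2047]);


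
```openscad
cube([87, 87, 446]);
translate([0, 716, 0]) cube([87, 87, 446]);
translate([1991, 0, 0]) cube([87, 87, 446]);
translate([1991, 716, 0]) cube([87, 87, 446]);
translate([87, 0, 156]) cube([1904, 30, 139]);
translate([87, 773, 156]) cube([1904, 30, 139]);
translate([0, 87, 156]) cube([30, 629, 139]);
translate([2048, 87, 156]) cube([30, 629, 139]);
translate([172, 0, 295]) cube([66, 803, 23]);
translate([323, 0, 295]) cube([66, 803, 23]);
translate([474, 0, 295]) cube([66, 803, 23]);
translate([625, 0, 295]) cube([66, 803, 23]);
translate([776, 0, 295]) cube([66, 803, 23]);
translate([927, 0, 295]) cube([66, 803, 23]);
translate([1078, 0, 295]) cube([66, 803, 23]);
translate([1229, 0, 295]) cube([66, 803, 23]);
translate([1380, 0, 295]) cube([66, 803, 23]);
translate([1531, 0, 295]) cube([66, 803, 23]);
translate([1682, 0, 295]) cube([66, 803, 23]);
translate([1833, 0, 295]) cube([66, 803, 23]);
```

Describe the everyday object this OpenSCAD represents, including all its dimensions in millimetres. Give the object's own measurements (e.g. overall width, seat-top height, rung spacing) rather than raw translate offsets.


A bed frame 2078 mm long (x) by 803 mm wide (y). Four 87×87 mm corner posts, 446 mm tall, at the corners of the footprint. Four rails of 30 mm thickness and 139 mm height run between adjacent posts with their undersides at z = 156 mm, their outer faces flush with the outside of the frame (the two x-running rails run between the posts' inner faces; the two y-running rails run between the posts' inner faces). 12 slats, each 66 mm wide (x) and 23 mm thick, lie across the top of the two x-running rails, running the full 803 mm width of the frame in y; along x they sit between the end posts with a 85 mm gap after the −x posts and between neighbouring slats, leaving 92 mm before the +x posts.


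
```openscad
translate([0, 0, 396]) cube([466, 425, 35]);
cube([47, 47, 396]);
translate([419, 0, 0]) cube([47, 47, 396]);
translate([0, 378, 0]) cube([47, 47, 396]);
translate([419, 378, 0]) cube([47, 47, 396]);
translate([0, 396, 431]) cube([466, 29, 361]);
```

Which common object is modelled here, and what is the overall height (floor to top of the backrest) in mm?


A chair. The overall height is 792 mm.

A slab on four corner posts with a tall panel at the back — a chair. The seat slab sits at z = 396 with thickness 35, and the 361 mm backrest starts at the seat top, so the overall height is 396 + 35 + 361 = 792 mm.


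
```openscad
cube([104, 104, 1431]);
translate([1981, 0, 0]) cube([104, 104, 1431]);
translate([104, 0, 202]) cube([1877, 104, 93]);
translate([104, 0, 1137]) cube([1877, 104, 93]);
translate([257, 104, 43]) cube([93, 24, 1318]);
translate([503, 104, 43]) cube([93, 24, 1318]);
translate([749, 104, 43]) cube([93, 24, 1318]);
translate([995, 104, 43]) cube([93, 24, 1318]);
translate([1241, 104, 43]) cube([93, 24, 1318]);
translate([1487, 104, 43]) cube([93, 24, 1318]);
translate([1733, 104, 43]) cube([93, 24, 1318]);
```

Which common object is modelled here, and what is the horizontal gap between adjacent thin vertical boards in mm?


A fence section. The picket gap is 153 mm.

Two posts, two rails, 7 pickets — a fence section. Span 1877 mm holds 7 pickets of 93 mm with 8 equal gaps: ⌊(1877 − 7·93) / 8⌋ = 153 mm.


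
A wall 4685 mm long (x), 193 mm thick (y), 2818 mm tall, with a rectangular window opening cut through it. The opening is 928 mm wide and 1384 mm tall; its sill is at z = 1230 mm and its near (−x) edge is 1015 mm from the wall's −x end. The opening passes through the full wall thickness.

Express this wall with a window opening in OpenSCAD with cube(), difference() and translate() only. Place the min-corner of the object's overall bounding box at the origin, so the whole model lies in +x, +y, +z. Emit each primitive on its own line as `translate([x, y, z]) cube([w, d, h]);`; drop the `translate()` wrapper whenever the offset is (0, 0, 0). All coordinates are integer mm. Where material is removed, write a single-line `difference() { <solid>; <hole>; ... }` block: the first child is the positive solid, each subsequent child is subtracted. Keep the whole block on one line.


difference() { cube([4685, 193, 2818]); translate([1015, 0, 1230]) cube([928, 193, 1384]); }


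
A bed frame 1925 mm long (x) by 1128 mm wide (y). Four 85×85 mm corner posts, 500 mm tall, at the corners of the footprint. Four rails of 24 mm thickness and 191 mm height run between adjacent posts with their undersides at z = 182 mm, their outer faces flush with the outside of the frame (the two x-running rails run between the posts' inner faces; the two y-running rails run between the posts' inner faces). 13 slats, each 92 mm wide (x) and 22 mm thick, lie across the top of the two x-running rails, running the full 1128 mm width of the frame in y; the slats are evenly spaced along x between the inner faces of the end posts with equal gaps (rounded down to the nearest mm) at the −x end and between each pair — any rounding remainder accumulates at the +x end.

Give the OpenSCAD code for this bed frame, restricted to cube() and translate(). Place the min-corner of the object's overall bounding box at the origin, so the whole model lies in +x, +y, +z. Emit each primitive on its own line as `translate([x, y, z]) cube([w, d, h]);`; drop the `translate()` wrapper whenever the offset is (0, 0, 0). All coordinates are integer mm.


cube([85, 85, 500]);
translate([0, 1043, 0]) cube([85, 85, 500]);
translate([1840, 0, 0]) cube([85, 85, 500]);
translate([1840, 1043, 0]) cube([85, 85, 500]);
translate([85, 0, 182]) cube([1755, 24, 191]);
translate([85, 1104, 182]) cube([1755, 24, 191]);
translate([0, 85, 182]) cube([24, 958, 191]);
translate([1901, 85, 182]) cube([24, 958, 191]);
translate([124, 0, 373]) cube([92, 1128, 22]);
translate([255, 0, 373]) cube([92, 1128, 22]);
translate([386, 0, 373]) cube([92, 1128, 22]);
translate([517, 0, 373]) cube([92, 1128, 22]);
translate([648, 0, 373]) cube([92, 1128, 22]);
translate([779, 0, 373]) cube([92, 1128, 22]);
translate([910, 0, 373]) cube([92, 1128, 22]);
translate([1041, 0, 373]) cube([92, 1128, 22]);
translate([1172, 0, 373]) cube([92, 1128, 22]);
translate([1303, 0, 373]) cube([92, 1128, 22]);
translate([1434, 0, 373]) cube([92, 1128, 22]);
translate([1565, 0, 373]) cube([92, 1128, 22]);
translate([1696, 0, 373]) cube([92, 1128, 22]);


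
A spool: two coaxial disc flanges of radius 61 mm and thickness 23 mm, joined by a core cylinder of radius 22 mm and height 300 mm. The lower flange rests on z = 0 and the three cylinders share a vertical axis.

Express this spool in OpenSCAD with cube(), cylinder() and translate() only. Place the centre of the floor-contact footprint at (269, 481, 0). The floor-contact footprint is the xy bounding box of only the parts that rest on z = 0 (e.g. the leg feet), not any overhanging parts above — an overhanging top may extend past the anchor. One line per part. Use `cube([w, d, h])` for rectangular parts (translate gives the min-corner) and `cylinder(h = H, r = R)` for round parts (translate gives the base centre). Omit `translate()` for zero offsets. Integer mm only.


translate([269, 481, 0]) cylinder(h = 23, r = 61);
translate([269, 481, 23]) cylinder(h = 300, r = 22);
translate([269, 481, 323]) cylinder(h = 23, r = 61);


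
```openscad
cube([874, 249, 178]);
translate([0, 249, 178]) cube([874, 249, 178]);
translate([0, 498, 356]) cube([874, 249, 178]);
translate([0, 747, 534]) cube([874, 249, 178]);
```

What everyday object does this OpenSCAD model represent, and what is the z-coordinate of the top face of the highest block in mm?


A staircase. The total rise is 712 mm.

4 identical blocks, each offset up and back from the previous — a staircase. Each step is 178 mm tall and there are 4 of them, so the total rise is 4 × 178 = 712 mm.


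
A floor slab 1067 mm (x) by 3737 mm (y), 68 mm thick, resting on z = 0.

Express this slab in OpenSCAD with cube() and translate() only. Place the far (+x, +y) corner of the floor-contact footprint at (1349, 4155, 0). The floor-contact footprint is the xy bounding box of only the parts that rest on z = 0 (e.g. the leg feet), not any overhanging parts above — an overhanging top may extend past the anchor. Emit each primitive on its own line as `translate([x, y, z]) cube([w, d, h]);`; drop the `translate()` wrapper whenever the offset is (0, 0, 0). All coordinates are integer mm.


translate([282, 418, 0]) cube([1067, 3737, 68]);


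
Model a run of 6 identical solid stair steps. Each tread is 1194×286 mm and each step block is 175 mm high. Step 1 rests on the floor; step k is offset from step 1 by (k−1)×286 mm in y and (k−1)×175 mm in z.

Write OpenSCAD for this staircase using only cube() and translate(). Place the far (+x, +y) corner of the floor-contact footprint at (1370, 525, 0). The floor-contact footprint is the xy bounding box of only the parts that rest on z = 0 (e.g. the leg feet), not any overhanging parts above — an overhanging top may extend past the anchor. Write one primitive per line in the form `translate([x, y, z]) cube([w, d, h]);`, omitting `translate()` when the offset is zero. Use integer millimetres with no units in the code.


translate([176, 239, 0]) cube([1194, 286, 175]);
translate([176, 525, 175]) cube([1194, 286, 175]);
translate([176, 811, 350]) cube([1194, 286, 175]);
translate([176, 1097, 525]) cube([1194, 286, 175]);
translate([176, 1383, 700]) cube([1194, 286, 175]);
translate([176, 1669, 875]) cube([1194, 286, 175]);


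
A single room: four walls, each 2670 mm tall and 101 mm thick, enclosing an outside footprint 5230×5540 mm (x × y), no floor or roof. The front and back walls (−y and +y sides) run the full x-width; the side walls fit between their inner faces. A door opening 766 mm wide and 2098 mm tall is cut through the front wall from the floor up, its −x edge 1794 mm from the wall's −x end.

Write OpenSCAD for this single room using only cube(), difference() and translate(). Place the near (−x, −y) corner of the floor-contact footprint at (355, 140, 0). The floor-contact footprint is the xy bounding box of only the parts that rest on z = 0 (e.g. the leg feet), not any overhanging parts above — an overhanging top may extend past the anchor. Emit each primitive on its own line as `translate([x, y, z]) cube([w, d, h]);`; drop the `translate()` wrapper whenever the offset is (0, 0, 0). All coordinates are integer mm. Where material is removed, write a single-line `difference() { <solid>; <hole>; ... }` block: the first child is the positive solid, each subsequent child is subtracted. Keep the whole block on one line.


difference() { translate([355, 140, 0]) cube([5230, 101, 2670]); translate([2149, 140, 0]) cube([766, 101, 2098]); }
translate([355, 5579, 0]) cube([5230, 101, 2670]);
translate([355, 241, 0]) cube([101, 5338, 2670]);
translate([5484, 241, 0]) cube([101, 5338, 2670]);


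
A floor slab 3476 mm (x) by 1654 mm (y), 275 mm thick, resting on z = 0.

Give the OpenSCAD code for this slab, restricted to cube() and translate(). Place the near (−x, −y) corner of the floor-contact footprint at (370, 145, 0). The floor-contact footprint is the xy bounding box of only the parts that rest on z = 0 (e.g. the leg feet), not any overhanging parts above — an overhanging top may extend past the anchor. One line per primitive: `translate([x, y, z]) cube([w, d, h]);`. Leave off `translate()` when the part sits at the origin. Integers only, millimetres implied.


translate([370, 145, 0]) cube([3476, 1654, 275]);


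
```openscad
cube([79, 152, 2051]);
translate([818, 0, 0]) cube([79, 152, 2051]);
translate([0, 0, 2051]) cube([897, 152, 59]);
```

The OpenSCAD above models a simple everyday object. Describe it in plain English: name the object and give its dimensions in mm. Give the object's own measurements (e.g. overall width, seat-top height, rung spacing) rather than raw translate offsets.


A door frame. The clear opening is 739 mm wide and 2051 mm high. Two 79 mm wide jambs, 152 mm deep, stand either side of the opening from the floor to the top of the opening. A 59 mm thick head sits across the top of both jambs, spanning the full outside width of the frame.


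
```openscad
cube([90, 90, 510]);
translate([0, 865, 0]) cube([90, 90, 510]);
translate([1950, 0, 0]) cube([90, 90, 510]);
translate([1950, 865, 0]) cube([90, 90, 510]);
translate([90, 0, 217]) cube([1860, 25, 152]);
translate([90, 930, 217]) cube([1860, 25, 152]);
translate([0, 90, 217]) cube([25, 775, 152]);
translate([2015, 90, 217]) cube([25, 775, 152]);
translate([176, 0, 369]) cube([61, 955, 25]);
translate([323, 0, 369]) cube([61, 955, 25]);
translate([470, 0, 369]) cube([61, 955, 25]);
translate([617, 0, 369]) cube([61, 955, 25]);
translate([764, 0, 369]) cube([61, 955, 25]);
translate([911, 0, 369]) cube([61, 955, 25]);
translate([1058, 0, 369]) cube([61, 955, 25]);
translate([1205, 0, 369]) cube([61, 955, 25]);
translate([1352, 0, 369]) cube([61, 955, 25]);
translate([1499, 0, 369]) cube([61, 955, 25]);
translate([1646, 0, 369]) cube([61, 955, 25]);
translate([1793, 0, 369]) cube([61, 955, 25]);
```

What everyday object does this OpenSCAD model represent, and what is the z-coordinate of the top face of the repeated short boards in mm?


A bed frame. The slat-top height is 394 mm.

Four posts, four rails, and a row of slats — a bed frame. Slats sit on the rails at z = 217 + 152 = 369; with slat thickness 25, the top is 394 mm.


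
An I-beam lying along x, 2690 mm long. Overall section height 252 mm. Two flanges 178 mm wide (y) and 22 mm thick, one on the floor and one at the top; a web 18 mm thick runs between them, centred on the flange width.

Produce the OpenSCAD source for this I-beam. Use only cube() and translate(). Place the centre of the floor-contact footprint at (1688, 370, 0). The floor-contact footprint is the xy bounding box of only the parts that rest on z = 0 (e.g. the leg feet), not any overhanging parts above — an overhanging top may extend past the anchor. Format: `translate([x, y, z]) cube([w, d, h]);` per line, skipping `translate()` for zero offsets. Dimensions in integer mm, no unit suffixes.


translate([343, 281, 0]) cube([2690, 178, 22]);
translate([343, 361, 22]) cube([2690, 18, 208]);
translate([343, 281, 230]) cube([2690, 178, 22]);


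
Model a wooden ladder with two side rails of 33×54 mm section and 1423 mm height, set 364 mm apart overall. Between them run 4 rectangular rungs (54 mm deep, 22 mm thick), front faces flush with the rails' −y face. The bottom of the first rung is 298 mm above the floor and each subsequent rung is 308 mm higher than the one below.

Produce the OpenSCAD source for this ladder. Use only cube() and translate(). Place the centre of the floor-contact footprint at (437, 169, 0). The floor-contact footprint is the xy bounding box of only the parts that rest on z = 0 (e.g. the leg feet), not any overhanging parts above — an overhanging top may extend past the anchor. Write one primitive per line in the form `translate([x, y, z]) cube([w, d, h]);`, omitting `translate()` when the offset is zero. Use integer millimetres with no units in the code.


translate([255, 142, 0]) cube([33, 54, 1423]);
translate([586, 142, 0]) cube([33, 54, 1423]);
translate([288, 142, 298]) cube([298, 54, 22]);
translate([288, 142, 606]) cube([298, 54, 22]);
translate([288, 142, 914]) cube([298, 54, 22]);
translate([288, 142, 1222]) cube([298, 54, 22]);


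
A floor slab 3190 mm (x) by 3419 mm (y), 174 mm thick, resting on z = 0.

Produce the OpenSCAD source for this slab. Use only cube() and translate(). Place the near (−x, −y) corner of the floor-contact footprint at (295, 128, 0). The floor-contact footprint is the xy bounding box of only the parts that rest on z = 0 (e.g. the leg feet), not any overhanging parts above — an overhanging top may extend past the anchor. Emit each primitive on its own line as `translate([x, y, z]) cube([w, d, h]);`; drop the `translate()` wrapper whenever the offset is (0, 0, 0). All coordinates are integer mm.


translate([295, 128, 0]) cube([3190, 3419, 174]);


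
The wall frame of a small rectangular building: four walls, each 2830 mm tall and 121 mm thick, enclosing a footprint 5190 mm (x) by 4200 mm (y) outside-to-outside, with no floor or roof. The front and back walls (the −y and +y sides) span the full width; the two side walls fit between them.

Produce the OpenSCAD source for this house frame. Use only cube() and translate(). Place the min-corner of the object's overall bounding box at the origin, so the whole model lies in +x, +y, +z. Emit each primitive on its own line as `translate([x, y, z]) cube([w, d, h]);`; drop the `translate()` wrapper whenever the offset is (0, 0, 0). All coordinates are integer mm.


cube([5190, 121, 2830]);
translate([0, 4079, 0]) cube([5190, 121, 2830]);
translate([0, 121, 0]) cube([121, 3958, 2830]);
translate([5069, 121, 0]) cube([121, 3958, 2830]);


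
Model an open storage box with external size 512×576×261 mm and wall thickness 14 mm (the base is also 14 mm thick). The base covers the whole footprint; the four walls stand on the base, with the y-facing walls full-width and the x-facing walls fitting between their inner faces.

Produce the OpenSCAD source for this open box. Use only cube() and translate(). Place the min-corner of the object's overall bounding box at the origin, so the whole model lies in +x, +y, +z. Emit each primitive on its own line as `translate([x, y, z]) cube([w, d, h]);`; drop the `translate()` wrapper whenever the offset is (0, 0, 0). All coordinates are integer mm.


cube([512, 576, 14]);
translate([0, 0, 14]) cube([512, 14, 247]);
translate([0, 562, 14]) cube([512, 14, 247]);
translate([0, 14, 14]) cube([14, 548, 247]);
translate([498, 14, 14]) cube([14, 548, 247]);


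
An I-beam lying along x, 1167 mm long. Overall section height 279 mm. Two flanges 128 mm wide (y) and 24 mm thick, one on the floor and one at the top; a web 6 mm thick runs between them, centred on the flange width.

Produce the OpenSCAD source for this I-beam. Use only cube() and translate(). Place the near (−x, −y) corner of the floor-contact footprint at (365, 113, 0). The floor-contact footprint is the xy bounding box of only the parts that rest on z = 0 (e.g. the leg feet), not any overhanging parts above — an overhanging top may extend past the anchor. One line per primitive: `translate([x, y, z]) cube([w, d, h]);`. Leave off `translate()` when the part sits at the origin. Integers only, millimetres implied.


translate([365, 113, 0]) cube([1167, 128, 24]);
translate([365, 174, 24]) cube([1167, 6, 231]);
translate([365, 113, 255]) cube([1167, 128, 24]);


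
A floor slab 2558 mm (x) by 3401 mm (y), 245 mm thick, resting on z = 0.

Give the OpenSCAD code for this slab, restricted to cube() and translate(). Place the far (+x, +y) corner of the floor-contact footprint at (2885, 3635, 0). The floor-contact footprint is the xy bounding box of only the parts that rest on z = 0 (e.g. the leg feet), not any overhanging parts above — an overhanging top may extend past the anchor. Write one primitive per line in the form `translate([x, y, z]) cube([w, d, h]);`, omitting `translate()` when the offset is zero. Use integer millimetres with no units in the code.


translate([327, 234, 0]) cube([2558, 3401, 245]);


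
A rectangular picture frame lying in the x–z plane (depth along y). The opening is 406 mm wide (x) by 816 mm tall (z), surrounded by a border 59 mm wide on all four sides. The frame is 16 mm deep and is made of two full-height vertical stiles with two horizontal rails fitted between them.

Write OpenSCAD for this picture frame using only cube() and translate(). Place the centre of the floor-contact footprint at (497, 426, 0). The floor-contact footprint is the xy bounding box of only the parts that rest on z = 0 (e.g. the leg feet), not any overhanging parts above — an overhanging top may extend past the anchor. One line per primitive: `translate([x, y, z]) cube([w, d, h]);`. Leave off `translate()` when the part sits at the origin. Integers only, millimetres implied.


translate([235, 418, 0]) cube([59, 16, 934]);
translate([700, 418, 0]) cube([59, 16, 934]);
translate([294, 418, 0]) cube([406, 16, 59]);
translate([294, 418, 875]) cube([406, 16, 59]);


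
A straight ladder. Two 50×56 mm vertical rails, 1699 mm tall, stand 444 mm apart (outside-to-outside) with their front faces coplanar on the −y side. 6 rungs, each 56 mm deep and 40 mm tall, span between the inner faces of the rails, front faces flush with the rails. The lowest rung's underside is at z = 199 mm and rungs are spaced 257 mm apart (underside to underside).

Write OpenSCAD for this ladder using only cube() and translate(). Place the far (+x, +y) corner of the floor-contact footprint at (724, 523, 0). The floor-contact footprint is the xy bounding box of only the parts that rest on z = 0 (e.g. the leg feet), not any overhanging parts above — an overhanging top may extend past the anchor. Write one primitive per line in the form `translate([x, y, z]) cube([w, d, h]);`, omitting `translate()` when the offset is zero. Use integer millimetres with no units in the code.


// rung span = 444 - 2*50 = 344
// rung[k] z = 199 + k*257
translate([280, 467, 0]) cube([50, 56, 1699]);
translate([674, 467, 0]) cube([50, 56, 1699]);
translate([330, 467, 199]) cube([344, 56, 40]);
translate([330, 467, 456]) cube([344, 56, 40]);
translate([330, 467, 713]) cube([344, 56, 40]);
translate([330, 467, 970]) cube([344, 56, 40]);
translate([330, 467, 1227]) cube([344, 56, 40]);
translate([330, 467, 1484]) cube([344, 56, 40]);


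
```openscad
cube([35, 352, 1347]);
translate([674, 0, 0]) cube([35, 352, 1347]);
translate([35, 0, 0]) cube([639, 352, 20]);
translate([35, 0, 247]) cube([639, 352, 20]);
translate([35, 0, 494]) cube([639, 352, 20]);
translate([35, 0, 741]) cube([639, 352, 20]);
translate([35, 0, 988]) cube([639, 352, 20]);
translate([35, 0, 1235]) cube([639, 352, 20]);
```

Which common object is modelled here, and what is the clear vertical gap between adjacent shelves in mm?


A bookshelf. The clear shelf gap is 227 mm.

Two tall side panels with 6 horizontal boards between them — a bookshelf. The first two shelf undersides are at z = 0 and z = 247; with shelf thickness 20, the clear gap is 247 − 0 − 20 = 227 mm.


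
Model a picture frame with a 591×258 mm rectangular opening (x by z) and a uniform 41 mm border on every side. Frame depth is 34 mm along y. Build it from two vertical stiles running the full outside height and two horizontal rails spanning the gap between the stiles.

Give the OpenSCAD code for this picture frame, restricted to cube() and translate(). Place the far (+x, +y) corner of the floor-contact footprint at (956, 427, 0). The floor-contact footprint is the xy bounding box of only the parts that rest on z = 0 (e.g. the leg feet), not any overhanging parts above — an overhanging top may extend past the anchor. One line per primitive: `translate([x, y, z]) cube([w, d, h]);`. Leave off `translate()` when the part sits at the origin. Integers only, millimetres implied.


translate([283, 393, 0]) cube([41, 34, 340]);
translate([915, 393, 0]) cube([41, 34, 340]);
translate([324, 393, 0]) cube([591, 34, 41]);
translate([324, 393, 299]) cube([591, 34, 41]);


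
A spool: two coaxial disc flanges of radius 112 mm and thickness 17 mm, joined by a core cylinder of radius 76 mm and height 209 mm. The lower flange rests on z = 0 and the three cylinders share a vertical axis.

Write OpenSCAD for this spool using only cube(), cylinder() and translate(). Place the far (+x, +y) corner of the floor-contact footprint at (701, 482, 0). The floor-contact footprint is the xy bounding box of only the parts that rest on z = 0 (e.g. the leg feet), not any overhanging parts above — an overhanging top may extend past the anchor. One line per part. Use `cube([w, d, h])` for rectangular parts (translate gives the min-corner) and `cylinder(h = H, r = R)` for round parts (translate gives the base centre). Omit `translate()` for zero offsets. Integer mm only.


translate([589, 370, 0]) cylinder(h = 17, r = 112);
translate([589, 370, 17]) cylinder(h = 209, r = 76);
translate([589, 370, 226]) cylinder(h = 17, r = 112);


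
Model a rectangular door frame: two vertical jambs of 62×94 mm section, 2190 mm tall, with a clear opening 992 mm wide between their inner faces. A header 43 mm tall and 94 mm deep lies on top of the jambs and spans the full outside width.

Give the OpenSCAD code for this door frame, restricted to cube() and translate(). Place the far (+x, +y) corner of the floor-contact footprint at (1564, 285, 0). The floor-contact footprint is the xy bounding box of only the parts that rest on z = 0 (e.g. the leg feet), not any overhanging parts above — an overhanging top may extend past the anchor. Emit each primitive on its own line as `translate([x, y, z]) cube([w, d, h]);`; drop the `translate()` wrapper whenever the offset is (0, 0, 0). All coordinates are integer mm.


translate([448, 191, 0]) cube([62, 94, 2190]);
translate([1502, 191, 0]) cube([62, 94, 2190]);
translate([448, 191, 2190]) cube([1116, 94, 43]);


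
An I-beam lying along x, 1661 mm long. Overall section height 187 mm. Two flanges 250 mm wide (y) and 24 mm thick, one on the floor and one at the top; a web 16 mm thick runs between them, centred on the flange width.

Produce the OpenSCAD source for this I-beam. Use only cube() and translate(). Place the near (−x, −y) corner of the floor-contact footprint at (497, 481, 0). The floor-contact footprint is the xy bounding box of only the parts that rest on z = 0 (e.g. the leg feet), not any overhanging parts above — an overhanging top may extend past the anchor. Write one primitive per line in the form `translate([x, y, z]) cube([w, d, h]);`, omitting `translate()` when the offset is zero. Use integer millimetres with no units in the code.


translate([497, 481, 0]) cube([1661, 250, 24]);
translate([497, 598, 24]) cube([1661, 16, 139]);
translate([497, 481, 163]) cube([1661, 250, 24]);


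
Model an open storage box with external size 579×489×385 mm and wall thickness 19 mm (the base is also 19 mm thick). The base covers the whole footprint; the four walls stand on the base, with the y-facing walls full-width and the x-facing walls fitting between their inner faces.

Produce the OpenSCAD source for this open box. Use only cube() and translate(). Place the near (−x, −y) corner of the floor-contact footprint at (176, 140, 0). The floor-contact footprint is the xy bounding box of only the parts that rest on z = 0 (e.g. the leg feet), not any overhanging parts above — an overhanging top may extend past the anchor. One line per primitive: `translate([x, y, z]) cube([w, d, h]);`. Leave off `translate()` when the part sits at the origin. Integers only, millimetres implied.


translate([176, 140, 0]) cube([579, 489, 19]);
translate([176, 140, 19]) cube([579, 19, 366]);
translate([176, 610, 19]) cube([579, 19, 366]);
translate([176, 159, 19]) cube([19, 451, 366]);
translate([736, 159, 19]) cube([19, 451, 366]);


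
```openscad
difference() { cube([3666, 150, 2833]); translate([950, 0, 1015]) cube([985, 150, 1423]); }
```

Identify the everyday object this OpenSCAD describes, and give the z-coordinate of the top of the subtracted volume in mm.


A wall with a window opening. The window head height is 2438 mm.

A wall with a rectangular opening subtracted — a window. Sill at z = 1015, opening 1423 mm tall, so the head is at 1015 + 1423 = 2438 mm.


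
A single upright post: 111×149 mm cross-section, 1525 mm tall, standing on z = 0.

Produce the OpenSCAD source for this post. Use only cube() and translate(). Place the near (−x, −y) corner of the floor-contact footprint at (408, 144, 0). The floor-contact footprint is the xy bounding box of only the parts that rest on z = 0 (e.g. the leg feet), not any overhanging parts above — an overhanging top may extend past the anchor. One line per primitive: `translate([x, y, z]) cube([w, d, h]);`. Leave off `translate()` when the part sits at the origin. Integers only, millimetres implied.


translate([408, 144, 0]) cube([111, 149, 1525]);


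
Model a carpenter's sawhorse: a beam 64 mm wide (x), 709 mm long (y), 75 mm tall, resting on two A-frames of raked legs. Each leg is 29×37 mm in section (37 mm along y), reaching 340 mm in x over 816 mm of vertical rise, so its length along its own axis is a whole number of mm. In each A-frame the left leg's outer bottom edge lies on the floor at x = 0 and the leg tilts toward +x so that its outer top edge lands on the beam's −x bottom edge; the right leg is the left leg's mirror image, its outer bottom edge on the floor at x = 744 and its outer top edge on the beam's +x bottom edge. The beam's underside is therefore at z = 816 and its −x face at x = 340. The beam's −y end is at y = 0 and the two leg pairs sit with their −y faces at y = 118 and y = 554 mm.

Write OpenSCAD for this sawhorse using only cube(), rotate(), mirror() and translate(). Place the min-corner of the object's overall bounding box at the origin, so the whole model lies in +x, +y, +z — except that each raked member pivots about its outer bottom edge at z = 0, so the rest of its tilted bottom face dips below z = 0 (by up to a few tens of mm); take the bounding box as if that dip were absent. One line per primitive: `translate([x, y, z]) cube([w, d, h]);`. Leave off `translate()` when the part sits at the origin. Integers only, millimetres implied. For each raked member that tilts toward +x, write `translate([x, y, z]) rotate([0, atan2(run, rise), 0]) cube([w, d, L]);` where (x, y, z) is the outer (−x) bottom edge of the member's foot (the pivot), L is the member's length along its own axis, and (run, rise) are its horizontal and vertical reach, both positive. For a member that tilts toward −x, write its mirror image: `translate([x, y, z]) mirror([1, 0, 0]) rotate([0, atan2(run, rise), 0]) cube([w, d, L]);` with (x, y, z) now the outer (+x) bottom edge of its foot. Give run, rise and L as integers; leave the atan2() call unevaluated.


translate([340, 0, 816]) cube([64, 709, 75]);
translate([0, 118, 0]) rotate([0, atan2(340, 816), 0]) cube([29, 37, 884]);
translate([744, 118, 0]) mirror([1, 0, 0]) rotate([0, atan2(340, 816), 0]) cube([29, 37, 884]);
translate([0, 554, 0]) rotate([0, atan2(340, 816), 0]) cube([29, 37, 884]);
translate([744, 554, 0]) mirror([1, 0, 0]) rotate([0, atan2(340, 816), 0]) cube([29, 37, 884]);


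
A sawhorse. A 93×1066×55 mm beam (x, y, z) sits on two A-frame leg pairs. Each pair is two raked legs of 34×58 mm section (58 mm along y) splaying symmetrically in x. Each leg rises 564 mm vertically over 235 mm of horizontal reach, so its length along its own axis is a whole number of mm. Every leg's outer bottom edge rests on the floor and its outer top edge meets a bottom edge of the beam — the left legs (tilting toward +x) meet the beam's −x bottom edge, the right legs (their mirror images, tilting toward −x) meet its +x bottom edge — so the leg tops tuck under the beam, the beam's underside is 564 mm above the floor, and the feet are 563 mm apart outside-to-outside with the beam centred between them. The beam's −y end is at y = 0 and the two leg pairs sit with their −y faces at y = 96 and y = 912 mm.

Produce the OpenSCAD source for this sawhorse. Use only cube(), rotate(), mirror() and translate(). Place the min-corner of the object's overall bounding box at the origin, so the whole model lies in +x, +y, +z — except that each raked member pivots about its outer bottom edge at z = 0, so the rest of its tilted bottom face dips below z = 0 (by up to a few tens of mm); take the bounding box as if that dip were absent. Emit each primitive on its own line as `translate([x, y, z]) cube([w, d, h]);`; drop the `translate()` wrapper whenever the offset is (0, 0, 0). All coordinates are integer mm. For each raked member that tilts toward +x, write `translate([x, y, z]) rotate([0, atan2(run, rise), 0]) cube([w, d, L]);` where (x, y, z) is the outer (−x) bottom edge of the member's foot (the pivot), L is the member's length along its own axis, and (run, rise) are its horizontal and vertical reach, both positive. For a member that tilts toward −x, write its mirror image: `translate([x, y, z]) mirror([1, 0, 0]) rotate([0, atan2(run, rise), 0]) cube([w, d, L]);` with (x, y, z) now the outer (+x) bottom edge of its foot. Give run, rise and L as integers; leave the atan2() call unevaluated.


translate([235, 0, 564]) cube([93, 1066, 55]);
translate([0, 96, 0]) rotate([0, atan2(235, 564), 0]) cube([34, 58, 611]);
translate([563, 96, 0]) mirror([1, 0, 0]) rotate([0, atan2(235, 564), 0]) cube([34, 58, 611]);
translate([0, 912, 0]) rotate([0, atan2(235, 564), 0]) cube([34, 58, 611]);
translate([563, 912, 0]) mirror([1, 0, 0]) rotate([0, atan2(235, 564), 0]) cube([34, 58, 611]);


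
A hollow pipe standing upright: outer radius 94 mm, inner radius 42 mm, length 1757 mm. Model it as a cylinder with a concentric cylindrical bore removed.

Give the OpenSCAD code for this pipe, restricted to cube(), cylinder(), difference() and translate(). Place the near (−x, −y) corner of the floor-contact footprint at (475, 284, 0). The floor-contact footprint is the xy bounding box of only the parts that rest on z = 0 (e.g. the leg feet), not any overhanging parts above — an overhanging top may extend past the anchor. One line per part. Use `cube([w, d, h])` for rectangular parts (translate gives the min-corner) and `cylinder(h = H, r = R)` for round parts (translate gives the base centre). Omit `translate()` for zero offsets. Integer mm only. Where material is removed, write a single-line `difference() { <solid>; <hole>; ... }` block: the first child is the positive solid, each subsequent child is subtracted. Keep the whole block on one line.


difference() { translate([569, 378, 0]) cylinder(h = 1757, r = 94); translate([569, 378, 0]) cylinder(h = 1757, r = 42); }
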